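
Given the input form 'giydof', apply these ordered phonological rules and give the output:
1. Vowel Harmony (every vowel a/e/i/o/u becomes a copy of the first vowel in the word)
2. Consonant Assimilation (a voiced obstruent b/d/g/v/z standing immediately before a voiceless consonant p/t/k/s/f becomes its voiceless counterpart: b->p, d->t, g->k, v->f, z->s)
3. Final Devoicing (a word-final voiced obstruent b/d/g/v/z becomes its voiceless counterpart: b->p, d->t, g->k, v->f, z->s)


Starting form: 'giydof'
Rule 1: Vowel Harmony: all vowels become 'i' (matching first vowel). 'giydof' -> 'giydif'
Rule 2: Consonant Assimilation: no voiced obstruent (b/d/g/v/z) stands immediately before a voiceless consonant (p/t/k/s/f). No change.
Rule 3: Final Devoicing: final consonant 'f' is not one of the voiced obstruents b/d/g/v/z. No change.
Final form: 'giydif'

giydif


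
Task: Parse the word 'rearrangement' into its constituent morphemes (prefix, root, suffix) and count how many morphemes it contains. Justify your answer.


Step 1: Identify prefix: 're' (meaning: again)
Step 2: Identify root: 'arrange'
Step 3: Identify suffix(es): 'ment'
Decomposition: re- (prefix: again) + arrange (root) + -ment (suffix: action/result)
Total morphemes: 3

3 morphemes (re- (prefix: again) + arrange (root) + -ment (suffix: action/result))


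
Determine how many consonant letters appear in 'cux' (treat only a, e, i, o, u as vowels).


Consonants in 'cux': c, x = 2 consonants.

2


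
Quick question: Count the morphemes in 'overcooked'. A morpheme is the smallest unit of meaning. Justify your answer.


Decomposition: over- (prefix) + cook (root) + -ed (suffix) = 3 morpheme(s)

3 morphemes


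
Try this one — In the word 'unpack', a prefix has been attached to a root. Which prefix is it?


The word 'unpack' = 'un' (prefix) + 'pack' (root). The prefix is 'un'.

un


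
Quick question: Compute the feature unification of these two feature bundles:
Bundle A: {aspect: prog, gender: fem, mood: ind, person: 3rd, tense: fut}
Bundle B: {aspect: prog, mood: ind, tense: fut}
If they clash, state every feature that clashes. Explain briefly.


Compare features:
aspect: A=prog vs B=prog -> unified: prog
gender: A=fem vs B=_ -> unified: fem
mood: A=ind vs B=ind -> unified: ind
person: A=3rd vs B=_ -> unified: 3rd
tense: A=fut vs B=fut -> unified: fut
No clashes found.

Unified: {aspect: prog, gender: fem, mood: ind, person: 3rd, tense: fut}


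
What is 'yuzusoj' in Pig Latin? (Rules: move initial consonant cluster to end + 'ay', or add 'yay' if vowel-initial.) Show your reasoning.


'yuzusoj': move consonant cluster 'y' to end and add 'ay': 'uzusojyay'.

uzusojyay


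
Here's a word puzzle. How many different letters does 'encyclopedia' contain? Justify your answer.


Unique letters in 'encyclopedia': {a, c, d, e, i, l, n, o, p, y} = 10 distinct letters.

10


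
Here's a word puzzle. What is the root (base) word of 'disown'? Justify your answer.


Remove prefix 'dis' from 'disown' to get root 'own'.

own


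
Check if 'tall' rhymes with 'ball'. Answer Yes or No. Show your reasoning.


Rime (stressed vowel + following sounds) of 'tall': -all = /ɔːl/
Rime of 'ball': -all = /ɔːl/
/ɔːl/ and /ɔːl/ are the same ending sound, so the words rhyme.

Yes


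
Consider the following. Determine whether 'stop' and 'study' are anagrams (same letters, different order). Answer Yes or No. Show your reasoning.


Sorted letters of 'stop': 'opst'
Sorted letters of 'study': 'dstuy'
They do not match.

No


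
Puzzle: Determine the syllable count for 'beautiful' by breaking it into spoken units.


Break 'beautiful' into syllables: beau-ti-ful -> beau | ti | ful = 3 syllables

3 syllables


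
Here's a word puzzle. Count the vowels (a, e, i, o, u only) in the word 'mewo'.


Vowels in 'mewo': e, o = 2 vowels.

2


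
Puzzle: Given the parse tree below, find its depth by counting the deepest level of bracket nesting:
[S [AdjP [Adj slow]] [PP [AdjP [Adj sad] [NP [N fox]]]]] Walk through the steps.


Count bracket nesting levels:
'[' at pos 0: depth = 1
'[' at pos 3: depth = 2
'[' at pos 9: depth = 3
'[' at pos 21: depth = 2
'[' at pos 25: depth = 3
'[' at pos 31: depth = 4
'[' at pos 41: depth = 4
'[' at pos 45: depth = 5
Maximum depth reached: 5

5


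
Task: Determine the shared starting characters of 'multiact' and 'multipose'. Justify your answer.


Compare from the start: 5 characters match: 'multi'. Mismatch at position 6: 'a' vs 'p'.

multi


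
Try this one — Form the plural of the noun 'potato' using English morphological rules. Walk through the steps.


Apply rule: Add -es (consonant + o). 'potato' becomes 'potatoes'.

potatoes


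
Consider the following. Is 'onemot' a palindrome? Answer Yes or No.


Forward: 'onemot'
Reversed: 'tomeno'
They differ.

No


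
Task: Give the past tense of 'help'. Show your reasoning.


Apply rule: Add -ed. 'help' becomes 'helped'.

helped


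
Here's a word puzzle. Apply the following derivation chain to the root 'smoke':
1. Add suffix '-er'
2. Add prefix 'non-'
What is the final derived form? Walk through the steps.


Step 1: Add suffix '-er' to 'smoke' = 'smoker'
Step 2: Add prefix 'non-' to 'smoker' = 'nonsmoker'

nonsmoker


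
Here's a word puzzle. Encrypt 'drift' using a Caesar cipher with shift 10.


Shift each letter by 10: d -> n, r -> b, i -> s, f -> p, t -> d. Result: 'nbspd'.

nbspd


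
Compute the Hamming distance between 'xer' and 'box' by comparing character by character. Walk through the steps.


Alignment:
Position 1: 'x' vs 'b' = DIFFER
Position 2: 'e' vs 'o' = DIFFER
Position 3: 'r' vs 'x' = DIFFER
Total differences: 3

3


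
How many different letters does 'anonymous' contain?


Unique letters in 'anonymous': {a, m, n, o, s, u, y} = 7 distinct letters.

7


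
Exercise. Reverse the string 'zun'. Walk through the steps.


Reverse 'zun' character by character: 'nuz'.

nuz


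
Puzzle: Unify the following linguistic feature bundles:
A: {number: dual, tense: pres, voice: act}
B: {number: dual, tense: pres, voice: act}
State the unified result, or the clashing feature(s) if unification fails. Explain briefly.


Compare features:
number: A=dual vs B=dual -> unified: dual
tense: A=pres vs B=pres -> unified: pres
voice: A=act vs B=act -> unified: act
No clashes found.

Unified: {number: dual, tense: pres, voice: act}


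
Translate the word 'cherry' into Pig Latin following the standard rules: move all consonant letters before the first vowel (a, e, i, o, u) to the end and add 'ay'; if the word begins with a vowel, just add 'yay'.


'cherry': move consonant cluster 'ch' to end and add 'ay': 'errychay'.

errychay


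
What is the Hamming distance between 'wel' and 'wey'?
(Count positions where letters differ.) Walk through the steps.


Alignment:
Position 1: 'w' vs 'w' = match
Position 2: 'e' vs 'e' = match
Position 3: 'l' vs 'y' = DIFFER
Total differences: 1

1


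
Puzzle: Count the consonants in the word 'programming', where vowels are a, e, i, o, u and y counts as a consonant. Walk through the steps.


Consonants in 'programming': p, r, g, r, m, m, n, g = 8 consonants.

8


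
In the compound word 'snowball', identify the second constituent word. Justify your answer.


Split 'snowball' into 'snow' + 'ball'. The second part is 'ball'.

ball


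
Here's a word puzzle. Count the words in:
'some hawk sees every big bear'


Split into words: some | hawk | sees | every | big | bear = 6 words.

6


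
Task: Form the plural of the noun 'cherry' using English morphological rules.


Apply rule: Change -y to -ies (consonant + y). 'cherry' becomes 'cherries'.

cherries


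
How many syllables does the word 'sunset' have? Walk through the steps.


Break 'sunset' into syllables: sun-set -> sun | set = 2 syllables

2 syllables


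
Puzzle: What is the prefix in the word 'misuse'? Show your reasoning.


The word 'misuse' = 'mis' (prefix) + 'use' (root). The prefix is 'mis'.

mis


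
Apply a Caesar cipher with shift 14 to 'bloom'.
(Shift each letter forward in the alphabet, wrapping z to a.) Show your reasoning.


Shift each letter by 14: b -> p, l -> z, o -> c, o -> c, m -> a. Result: 'pzcca'.

pzcca


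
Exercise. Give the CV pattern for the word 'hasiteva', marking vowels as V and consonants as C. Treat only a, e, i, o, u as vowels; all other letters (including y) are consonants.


Letter mapping: h = C, a = V, s = C, i = V, t = C, e = V, v = C, a = V.

CVCVCVCV


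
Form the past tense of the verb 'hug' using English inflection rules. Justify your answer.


Apply rule: Double final consonant and add -ed. 'hug' becomes 'hugged'.

hugged


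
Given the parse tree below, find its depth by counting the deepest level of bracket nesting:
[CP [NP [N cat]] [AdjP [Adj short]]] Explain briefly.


Count bracket nesting levels:
'[' at pos 0: depth = 1
'[' at pos 4: depth = 2
'[' at pos 8: depth = 3
'[' at pos 17: depth = 2
'[' at pos 23: depth = 3
Maximum depth reached: 3

3


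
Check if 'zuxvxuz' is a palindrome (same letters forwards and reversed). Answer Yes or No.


Forward: 'zuxvxuz'
Reversed: 'zuxvxuz'
They are identical.

Yes


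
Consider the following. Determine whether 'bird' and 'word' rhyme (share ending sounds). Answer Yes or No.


Rime (stressed vowel + following sounds) of 'bird': -ird = /ɜːrd/
Rime of 'word': -ord = /ɜːrd/
/ɜːrd/ and /ɜːrd/ are the same ending sound, so the words rhyme.

Yes


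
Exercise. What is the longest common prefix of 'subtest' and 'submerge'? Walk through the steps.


Compare from the start: 3 characters match: 'sub'. Mismatch at position 4: 't' vs 'm'.

sub


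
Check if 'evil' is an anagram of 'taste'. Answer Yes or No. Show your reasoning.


Sorted letters of 'evil': 'eilv'
Sorted letters of 'taste': 'aestt'
They do not match.

No


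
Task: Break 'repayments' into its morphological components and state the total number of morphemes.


Step 1: Identify prefix: 're' (meaning: again)
Step 2: Identify root: 'pay'
Step 3: Identify suffix(es): 'ment, s'
Decomposition: re- (prefix: again) + pay (root) + -ment (suffix: action/result) + -s (plural)
Total morphemes: 4

4 morphemes (re- (prefix: again) + pay (root) + -ment (suffix: action/result) + -s (plural))


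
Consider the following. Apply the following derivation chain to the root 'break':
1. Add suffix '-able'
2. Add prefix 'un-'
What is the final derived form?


Step 1: Add suffix '-able' to 'break' = 'breakable'
Step 2: Add prefix 'un-' to 'breakable' = 'unbreakable'

unbreakable


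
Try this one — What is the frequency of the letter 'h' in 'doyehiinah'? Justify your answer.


Letter 'h' in 'doyehiinah': found at position(s) 5, 10 = 2 occurrence(s).

2


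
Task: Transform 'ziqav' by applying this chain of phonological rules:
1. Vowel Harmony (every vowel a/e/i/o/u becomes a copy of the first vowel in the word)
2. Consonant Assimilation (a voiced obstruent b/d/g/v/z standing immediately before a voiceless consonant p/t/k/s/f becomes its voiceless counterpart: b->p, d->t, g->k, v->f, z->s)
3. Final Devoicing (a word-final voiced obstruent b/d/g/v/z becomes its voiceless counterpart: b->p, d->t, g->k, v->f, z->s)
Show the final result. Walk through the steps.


Starting form: 'ziqav'
Rule 1: Vowel Harmony: all vowels become 'i' (matching first vowel). 'ziqav' -> 'ziqiv'
Rule 2: Consonant Assimilation: no voiced obstruent (b/d/g/v/z) stands immediately before a voiceless consonant (p/t/k/s/f). No change.
Rule 3: Final Devoicing: word-final voiced obstruent 'v' becomes voiceless 'f'. 'ziqiv' -> 'ziqif'
Final form: 'ziqif'

ziqif


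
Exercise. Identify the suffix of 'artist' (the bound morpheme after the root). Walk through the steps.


The word 'artist' = 'art' (root) + '-ist' (suffix). The suffix is '-ist'.

ist


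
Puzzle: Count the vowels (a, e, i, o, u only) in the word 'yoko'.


Vowels in 'yoko': o, o = 2 vowels.

2


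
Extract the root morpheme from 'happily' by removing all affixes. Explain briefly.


Remove suffix '-ly' from 'happily' to get root 'happy'.

happy


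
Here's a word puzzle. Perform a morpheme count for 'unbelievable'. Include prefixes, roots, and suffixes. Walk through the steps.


Decomposition: un- (prefix) + believe (root) + -able (suffix) = 3 morpheme(s)

3 morphemes


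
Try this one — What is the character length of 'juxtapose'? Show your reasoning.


Spell out 'juxtapose' and number each letter: j(1), u(2), x(3), t(4), a(5), p(6), o(7), s(8), e(9). Total: 9 letters.

9


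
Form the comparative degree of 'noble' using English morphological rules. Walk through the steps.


Apply comparative formation (ends in e: add -r): 'noble' -> 'nobler'.

nobler


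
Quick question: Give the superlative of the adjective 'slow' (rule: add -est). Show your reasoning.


Apply superlative formation (add -est): 'slow' -> 'slowest'.

slowest


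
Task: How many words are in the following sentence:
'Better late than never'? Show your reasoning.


Split into words: Better | late | than | never = 4 words.

4


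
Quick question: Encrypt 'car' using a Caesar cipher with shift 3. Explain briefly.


Shift each letter by 3: c -> f, a -> d, r -> u. Result: 'fdu'.

fdu


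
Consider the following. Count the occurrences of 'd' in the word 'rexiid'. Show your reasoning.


Letter 'd' in 'rexiid': found at position(s) 6 = 1 occurrence(s).

1


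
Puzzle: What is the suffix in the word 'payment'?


The word 'payment' = 'pay' (root) + '-ment' (suffix). The suffix is '-ment'.

ment


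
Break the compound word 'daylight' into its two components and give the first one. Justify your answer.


Split 'daylight' into 'day' + 'light'. The first part is 'day'.

day


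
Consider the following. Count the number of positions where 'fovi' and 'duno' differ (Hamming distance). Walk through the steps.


Alignment:
Position 1: 'f' vs 'd' = DIFFER
Position 2: 'o' vs 'u' = DIFFER
Position 3: 'v' vs 'n' = DIFFER
Position 4: 'i' vs 'o' = DIFFER
Total differences: 4

4


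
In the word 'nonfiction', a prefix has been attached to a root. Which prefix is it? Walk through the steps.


The word 'nonfiction' = 'non' (prefix) + 'fiction' (root). The prefix is 'non'.

non


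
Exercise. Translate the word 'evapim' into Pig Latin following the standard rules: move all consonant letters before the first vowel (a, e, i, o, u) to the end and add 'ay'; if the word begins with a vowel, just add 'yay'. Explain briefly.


'evapim' starts with a vowel, so add 'yay': 'evapimyay'.

evapimyay


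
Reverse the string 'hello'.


Reverse 'hello' character by character: 'olleh'.

olleh


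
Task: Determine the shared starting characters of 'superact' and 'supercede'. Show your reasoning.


Compare from the start: 5 characters match: 'super'. Mismatch at position 6: 'a' vs 'c'.

super


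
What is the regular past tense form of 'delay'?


Apply rule: Add -ed. 'delay' becomes 'delayed'.

delayed


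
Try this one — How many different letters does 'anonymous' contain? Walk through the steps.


Unique letters in 'anonymous': {a, m, n, o, s, u, y} = 7 distinct letters.

7


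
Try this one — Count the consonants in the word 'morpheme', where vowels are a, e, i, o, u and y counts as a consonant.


Consonants in 'morpheme': m, r, p, h, m = 5 consonants.

5


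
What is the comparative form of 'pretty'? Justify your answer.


Apply comparative formation (consonant + y: change y to i, add -er): 'pretty' -> 'prettier'.

prettier


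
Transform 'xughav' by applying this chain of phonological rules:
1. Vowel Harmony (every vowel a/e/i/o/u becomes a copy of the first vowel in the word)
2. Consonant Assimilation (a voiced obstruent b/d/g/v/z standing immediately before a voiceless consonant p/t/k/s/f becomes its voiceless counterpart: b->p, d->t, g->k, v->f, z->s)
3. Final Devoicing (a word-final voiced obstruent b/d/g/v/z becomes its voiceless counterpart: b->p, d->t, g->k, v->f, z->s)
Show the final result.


Starting form: 'xughav'
Rule 1: Vowel Harmony: all vowels become 'u' (matching first vowel). 'xughav' -> 'xughuv'
Rule 2: Consonant Assimilation: no voiced obstruent (b/d/g/v/z) stands immediately before a voiceless consonant (p/t/k/s/f). No change.
Rule 3: Final Devoicing: word-final voiced obstruent 'v' becomes voiceless 'f'. 'xughuv' -> 'xughuf'
Final form: 'xughuf'

xughuf


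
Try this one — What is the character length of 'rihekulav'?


Spell out 'rihekulav' and number each letter: r(1), i(2), h(3), e(4), k(5), u(6), l(7), a(8), v(9). Total: 9 letters.

9


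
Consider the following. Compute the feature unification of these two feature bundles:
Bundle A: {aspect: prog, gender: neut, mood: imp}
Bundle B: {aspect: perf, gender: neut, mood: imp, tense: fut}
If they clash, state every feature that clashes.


Compare features:
aspect: A=prog vs B=perf -> CLASH
gender: A=neut vs B=neut -> unified: neut
mood: A=imp vs B=imp -> unified: imp
tense: A=_ vs B=fut -> unified: fut
Clash detected on feature 'aspect' (prog vs perf); unification fails.

CLASH on 'aspect' (prog vs perf)


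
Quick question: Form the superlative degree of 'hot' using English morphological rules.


Apply superlative formation (double final consonant, add -est): 'hot' -> 'hottest'.

hottest


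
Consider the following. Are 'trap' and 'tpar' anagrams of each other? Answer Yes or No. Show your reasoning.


Sorted letters of 'trap': 'aprt'
Sorted letters of 'tpar': 'aprt'
They match.

Yes


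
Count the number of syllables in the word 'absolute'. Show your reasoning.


Break 'absolute' into syllables: ab-so-lute -> ab | so | lute = 3 syllables

3 syllables


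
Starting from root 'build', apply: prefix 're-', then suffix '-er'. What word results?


Step 1: Add prefix 're-' to 'build' = 'rebuild'
Step 2: Add suffix '-er' to 'rebuild' = 'rebuilder'

rebuilder


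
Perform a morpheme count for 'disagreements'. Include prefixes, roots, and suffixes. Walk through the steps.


Decomposition: dis- (prefix) + agree (root) + -ment (suffix) + -s (plural) = 4 morpheme(s)

4 morphemes


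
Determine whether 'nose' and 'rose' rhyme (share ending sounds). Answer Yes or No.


Rime (stressed vowel + following sounds) of 'nose': -ose = /oʊz/
Rime of 'rose': -ose = /oʊz/
/oʊz/ and /oʊz/ are the same ending sound, so the words rhyme.

Yes


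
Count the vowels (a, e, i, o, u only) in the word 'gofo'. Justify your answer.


Vowels in 'gofo': o, o = 2 vowels.

2


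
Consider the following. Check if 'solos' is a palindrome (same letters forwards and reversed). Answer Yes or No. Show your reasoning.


Forward: 'solos'
Reversed: 'solos'
They are identical.

Yes


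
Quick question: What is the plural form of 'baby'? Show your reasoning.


Apply rule: Change -y to -ies (consonant + y). 'baby' becomes 'babies'.

babies


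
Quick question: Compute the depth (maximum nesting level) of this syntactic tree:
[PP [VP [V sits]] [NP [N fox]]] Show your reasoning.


Count bracket nesting levels:
'[' at pos 0: depth = 1
'[' at pos 4: depth = 2
'[' at pos 8: depth = 3
'[' at pos 18: depth = 2
'[' at pos 22: depth = 3
Maximum depth reached: 3

3


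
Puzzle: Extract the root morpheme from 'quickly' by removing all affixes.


Remove suffix '-ly' from 'quickly' to get root 'quick'.

quick


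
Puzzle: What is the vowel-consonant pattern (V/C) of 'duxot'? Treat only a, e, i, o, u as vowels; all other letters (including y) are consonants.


Letter mapping: d = C, u = V, x = C, o = V, t = C.

CVCVC


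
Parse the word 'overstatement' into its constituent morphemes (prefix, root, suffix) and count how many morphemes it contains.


Step 1: Identify prefix: 'over' (meaning: excessively)
Step 2: Identify root: 'state'
Step 3: Identify suffix(es): 'ment'
Decomposition: over- (prefix: excessively) + state (root) + -ment (suffix: action/result)
Total morphemes: 3

3 morphemes (over- (prefix: excessively) + state (root) + -ment (suffix: action/result))


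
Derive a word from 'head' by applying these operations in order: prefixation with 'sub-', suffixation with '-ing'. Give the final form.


Step 1: Add prefix 'sub-' to 'head' = 'subhead'
Step 2: Add suffix '-ing' to 'subhead' = 'subheading'

subheading


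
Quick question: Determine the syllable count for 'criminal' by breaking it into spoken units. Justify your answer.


Break 'criminal' into syllables: crim-i-nal -> crim | i | nal = 3 syllables

3 syllables


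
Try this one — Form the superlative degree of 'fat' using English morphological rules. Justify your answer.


Apply superlative formation (double final consonant, add -est): 'fat' -> 'fattest'.

fattest


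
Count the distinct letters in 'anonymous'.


Unique letters in 'anonymous': {a, m, n, o, s, u, y} = 7 distinct letters.

7


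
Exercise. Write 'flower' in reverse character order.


Reverse 'flower' character by character: 'rewolf'.

rewolf


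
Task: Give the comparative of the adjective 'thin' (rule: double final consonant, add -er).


Apply comparative formation (double final consonant, add -er): 'thin' -> 'thinner'.

thinner


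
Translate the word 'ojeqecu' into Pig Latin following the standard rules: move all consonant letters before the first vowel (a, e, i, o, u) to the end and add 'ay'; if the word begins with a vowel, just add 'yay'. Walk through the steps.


'ojeqecu' starts with a vowel, so add 'yay': 'ojeqecuyay'.

ojeqecuyay


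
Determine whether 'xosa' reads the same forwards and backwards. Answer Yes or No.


Forward: 'xosa'
Reversed: 'asox'
They differ.

No


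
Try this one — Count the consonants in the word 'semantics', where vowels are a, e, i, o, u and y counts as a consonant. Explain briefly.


Consonants in 'semantics': s, m, n, t, c, s = 6 consonants.

6


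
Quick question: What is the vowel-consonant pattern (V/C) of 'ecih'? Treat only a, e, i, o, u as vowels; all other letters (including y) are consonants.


Letter mapping: e = V, c = C, i = V, h = C.

VCVC


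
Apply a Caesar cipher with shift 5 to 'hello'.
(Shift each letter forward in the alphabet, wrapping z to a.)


Shift each letter by 5: h -> m, e -> j, l -> q, l -> q, o -> t. Result: 'mjqqt'.

mjqqt


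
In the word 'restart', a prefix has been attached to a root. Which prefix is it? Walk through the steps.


The word 'restart' = 're' (prefix) + 'start' (root). The prefix is 're'.

re


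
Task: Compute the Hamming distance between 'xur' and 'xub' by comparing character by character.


Alignment:
Position 1: 'x' vs 'x' = match
Position 2: 'u' vs 'u' = match
Position 3: 'r' vs 'b' = DIFFER
Total differences: 1

1


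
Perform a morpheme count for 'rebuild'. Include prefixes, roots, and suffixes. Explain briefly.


Decomposition: re- (prefix) + build (root) = 2 morpheme(s)

2 morphemes


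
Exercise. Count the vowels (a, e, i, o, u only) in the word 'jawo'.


Vowels in 'jawo': a, o = 2 vowels.

2


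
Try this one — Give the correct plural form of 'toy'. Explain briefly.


Apply rule: Add -s. 'toy' becomes 'toys'.

toys


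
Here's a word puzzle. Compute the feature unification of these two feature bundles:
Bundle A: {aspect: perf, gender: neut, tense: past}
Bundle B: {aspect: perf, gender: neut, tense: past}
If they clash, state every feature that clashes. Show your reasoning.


Compare features:
aspect: A=perf vs B=perf -> unified: perf
gender: A=neut vs B=neut -> unified: neut
tense: A=past vs B=past -> unified: past
No clashes found.

Unified: {aspect: perf, gender: neut, tense: past}


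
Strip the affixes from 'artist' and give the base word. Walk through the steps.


Remove suffix '-ist' from 'artist' to get root 'art'.

art


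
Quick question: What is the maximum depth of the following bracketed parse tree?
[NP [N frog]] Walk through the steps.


Count bracket nesting levels:
'[' at pos 0: depth = 1
'[' at pos 4: depth = 2
Maximum depth reached: 2

2


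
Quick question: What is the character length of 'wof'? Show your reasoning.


Spell out 'wof' and number each letter: w(1), o(2), f(3). Total: 3 letters.

3


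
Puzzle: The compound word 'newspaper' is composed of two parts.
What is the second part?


Split 'newspaper' into 'news' + 'paper'. The second part is 'paper'.

paper


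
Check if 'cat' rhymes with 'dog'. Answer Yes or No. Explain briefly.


Rime (stressed vowel + following sounds) of 'cat': -at = /æt/
Rime of 'dog': -og = /ɒg/
/æt/ and /ɒg/ are different ending sounds, so the words do not rhyme.

No


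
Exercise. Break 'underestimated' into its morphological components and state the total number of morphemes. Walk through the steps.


Step 1: Identify prefix: 'under' (meaning: beneath/insufficient)
Step 2: Identify root: 'estimate'
Step 3: Identify suffix(es): 'ed'
Decomposition: under- (prefix: beneath/insufficient) + estimate (root) + -ed (suffix: past)
Total morphemes: 3

3 morphemes (under- (prefix: beneath/insufficient) + estimate (root) + -ed (suffix: past))


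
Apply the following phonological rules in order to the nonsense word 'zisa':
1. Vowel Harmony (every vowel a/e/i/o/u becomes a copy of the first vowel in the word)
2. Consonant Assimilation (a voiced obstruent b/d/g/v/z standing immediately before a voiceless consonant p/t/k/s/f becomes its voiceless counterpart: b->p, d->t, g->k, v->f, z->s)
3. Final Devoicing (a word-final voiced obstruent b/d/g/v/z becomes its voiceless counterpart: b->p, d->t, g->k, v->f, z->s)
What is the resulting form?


Starting form: 'zisa'
Rule 1: Vowel Harmony: all vowels become 'i' (matching first vowel). 'zisa' -> 'zisi'
Rule 2: Consonant Assimilation: no voiced obstruent (b/d/g/v/z) stands immediately before a voiceless consonant (p/t/k/s/f). No change.
Rule 3: Final Devoicing: the word ends in the vowel 'i', not a consonant. No change.
Final form: 'zisi'

zisi


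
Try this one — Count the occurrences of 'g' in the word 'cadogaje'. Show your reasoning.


Letter 'g' in 'cadogaje': found at position(s) 5 = 1 occurrence(s).

1


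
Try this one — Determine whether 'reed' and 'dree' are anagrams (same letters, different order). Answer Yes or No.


Sorted letters of 'reed': 'deer'
Sorted letters of 'dree': 'deer'
They match.

Yes


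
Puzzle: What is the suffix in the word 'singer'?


The word 'singer' = 'sing' (root) + '-er' (suffix). The suffix is '-er'.

er


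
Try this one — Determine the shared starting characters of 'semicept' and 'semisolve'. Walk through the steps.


Compare from the start: 4 characters match: 'semi'. Mismatch at position 5: 'c' vs 's'.

semi


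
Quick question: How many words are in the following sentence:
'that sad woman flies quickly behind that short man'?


Split into words: that | sad | woman | flies | quickly | behind | that | short | man = 9 words.

9


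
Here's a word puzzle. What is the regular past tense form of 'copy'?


Apply rule: Change -y to -ied. 'copy' becomes 'copied'.

copied


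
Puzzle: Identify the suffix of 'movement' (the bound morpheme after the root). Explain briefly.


The word 'movement' = 'move' (root) + '-ment' (suffix). The suffix is '-ment'.

ment


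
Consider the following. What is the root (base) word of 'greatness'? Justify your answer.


Remove suffix '-ness' from 'greatness' to get root 'great'.

great


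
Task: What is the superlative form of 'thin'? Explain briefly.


Apply superlative formation (double final consonant, add -est): 'thin' -> 'thinnest'.

thinnest


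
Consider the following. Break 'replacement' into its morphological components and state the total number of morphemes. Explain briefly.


Step 1: Identify prefix: 're' (meaning: again)
Step 2: Identify root: 'place'
Step 3: Identify suffix(es): 'ment'
Decomposition: re- (prefix: again) + place (root) + -ment (suffix: action/result)
Total morphemes: 3

3 morphemes (re- (prefix: again) + place (root) + -ment (suffix: action/result))


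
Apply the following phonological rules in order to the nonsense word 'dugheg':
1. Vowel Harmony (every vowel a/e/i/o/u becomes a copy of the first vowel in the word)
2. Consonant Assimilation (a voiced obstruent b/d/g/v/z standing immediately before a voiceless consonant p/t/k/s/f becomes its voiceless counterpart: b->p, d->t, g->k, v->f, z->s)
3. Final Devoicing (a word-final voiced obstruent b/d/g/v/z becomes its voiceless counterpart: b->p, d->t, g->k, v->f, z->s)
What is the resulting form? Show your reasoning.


Starting form: 'dugheg'
Rule 1: Vowel Harmony: all vowels become 'u' (matching first vowel). 'dugheg' -> 'dughug'
Rule 2: Consonant Assimilation: no voiced obstruent (b/d/g/v/z) stands immediately before a voiceless consonant (p/t/k/s/f). No change.
Rule 3: Final Devoicing: word-final voiced obstruent 'g' becomes voiceless 'k'. 'dughug' -> 'dughuk'
Final form: 'dughuk'

dughuk


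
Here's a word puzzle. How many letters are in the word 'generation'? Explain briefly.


Spell out 'generation' and number each letter: g(1), e(2), n(3), e(4), r(5), a(6), t(7), i(8), o(9), n(10). Total: 10 letters.

10


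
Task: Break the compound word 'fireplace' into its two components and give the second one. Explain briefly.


Split 'fireplace' into 'fire' + 'place'. The second part is 'place'.

place


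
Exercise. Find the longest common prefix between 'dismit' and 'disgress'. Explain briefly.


Compare from the start: 3 characters match: 'dis'. Mismatch at position 4: 'm' vs 'g'.

dis


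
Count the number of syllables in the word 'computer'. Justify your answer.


Break 'computer' into syllables: com-pu-ter -> com | pu | ter = 3 syllables

3 syllables


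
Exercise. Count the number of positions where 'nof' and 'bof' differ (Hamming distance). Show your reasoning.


Alignment:
Position 1: 'n' vs 'b' = DIFFER
Position 2: 'o' vs 'o' = match
Position 3: 'f' vs 'f' = match
Total differences: 1

1


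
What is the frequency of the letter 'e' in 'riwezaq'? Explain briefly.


Letter 'e' in 'riwezaq': found at position(s) 4 = 1 occurrence(s).

1


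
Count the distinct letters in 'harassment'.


Unique letters in 'harassment': {a, e, h, m, n, r, s, t} = 8 distinct letters.

8


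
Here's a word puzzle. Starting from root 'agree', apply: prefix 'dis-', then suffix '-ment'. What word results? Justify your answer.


Step 1: Add prefix 'dis-' to 'agree' = 'disagree'
Step 2: Add suffix '-ment' to 'disagree' = 'disagreement'

disagreement


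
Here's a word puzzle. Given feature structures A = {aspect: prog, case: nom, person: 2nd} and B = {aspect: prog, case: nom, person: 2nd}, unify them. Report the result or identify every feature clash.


Compare features:
aspect: A=prog vs B=prog -> unified: prog
case: A=nom vs B=nom -> unified: nom
person: A=2nd vs B=2nd -> unified: 2nd
No clashes found.

Unified: {aspect: prog, case: nom, person: 2nd}


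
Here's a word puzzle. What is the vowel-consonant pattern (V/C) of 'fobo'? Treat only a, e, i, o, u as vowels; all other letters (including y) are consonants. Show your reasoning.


Letter mapping: f = C, o = V, b = C, o = V.

CVCV


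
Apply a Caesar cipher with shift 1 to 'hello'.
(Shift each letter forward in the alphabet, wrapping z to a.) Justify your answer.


Shift each letter by 1: h -> i, e -> f, l -> m, l -> m, o -> p. Result: 'ifmmp'.

ifmmp


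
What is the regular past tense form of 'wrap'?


Apply rule: Double final consonant and add -ed. 'wrap' becomes 'wrapped'.

wrapped


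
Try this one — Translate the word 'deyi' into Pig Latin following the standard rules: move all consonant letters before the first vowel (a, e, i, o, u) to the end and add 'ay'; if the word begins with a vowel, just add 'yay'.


'deyi': move consonant cluster 'd' to end and add 'ay': 'eyiday'.

eyiday


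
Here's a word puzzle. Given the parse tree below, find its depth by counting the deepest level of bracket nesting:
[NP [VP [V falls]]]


Count bracket nesting levels:
'[' at pos 0: depth = 1
'[' at pos 4: depth = 2
'[' at pos 8: depth = 3
Maximum depth reached: 3

3


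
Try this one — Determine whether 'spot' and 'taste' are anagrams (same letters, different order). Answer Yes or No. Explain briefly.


Sorted letters of 'spot': 'opst'
Sorted letters of 'taste': 'aestt'
They do not match.

No


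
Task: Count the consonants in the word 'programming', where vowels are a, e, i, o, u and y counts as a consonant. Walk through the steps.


Consonants in 'programming': p, r, g, r, m, m, n, g = 8 consonants.

8


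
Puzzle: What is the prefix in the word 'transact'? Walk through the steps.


The word 'transact' = 'trans' (prefix) + 'act' (root). The prefix is 'trans'.

trans


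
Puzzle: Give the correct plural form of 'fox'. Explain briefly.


Apply rule: Add -es (sibilant/fricative ending). 'fox' becomes 'foxes'.

foxes


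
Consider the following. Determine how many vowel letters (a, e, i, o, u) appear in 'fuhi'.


Vowels in 'fuhi': u, i = 2 vowels.

2


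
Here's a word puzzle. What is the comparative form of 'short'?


Apply comparative formation (add -er): 'short' -> 'shorter'.

shorter


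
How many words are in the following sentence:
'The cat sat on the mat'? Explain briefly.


Split into words: The | cat | sat | on | the | mat = 6 words.

6


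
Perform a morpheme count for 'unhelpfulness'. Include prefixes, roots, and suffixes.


Decomposition: un- (prefix) + help (root) + -ful (suffix) + -ness (suffix) = 4 morpheme(s)

4 morphemes


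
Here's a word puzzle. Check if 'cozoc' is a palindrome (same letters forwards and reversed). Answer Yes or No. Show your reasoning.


Forward: 'cozoc'
Reversed: 'cozoc'
They are identical.

Yes


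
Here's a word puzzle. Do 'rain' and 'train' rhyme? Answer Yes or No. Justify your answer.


Rime (stressed vowel + following sounds) of 'rain': -ain = /eɪn/
Rime of 'train': -ain = /eɪn/
/eɪn/ and /eɪn/ are the same ending sound, so the words rhyme.

Yes


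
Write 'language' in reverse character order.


Reverse 'language' character by character: 'egaugnal'.

egaugnal


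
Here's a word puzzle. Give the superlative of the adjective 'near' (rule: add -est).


Apply superlative formation (add -est): 'near' -> 'nearest'.

nearest


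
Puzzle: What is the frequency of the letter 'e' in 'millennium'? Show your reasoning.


Letter 'e' in 'millennium': found at position(s) 5 = 1 occurrence(s).

1


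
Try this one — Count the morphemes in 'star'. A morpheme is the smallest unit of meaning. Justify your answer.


Decomposition: star (free morpheme) = 1 morpheme(s)

1 morphemes


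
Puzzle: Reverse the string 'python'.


Reverse 'python' character by character: 'nohtyp'.

nohtyp


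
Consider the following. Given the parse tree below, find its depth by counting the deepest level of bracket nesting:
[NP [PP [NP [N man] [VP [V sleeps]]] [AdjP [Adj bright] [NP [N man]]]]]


Count bracket nesting levels:
'[' at pos 0: depth = 1
'[' at pos 4: depth = 2
'[' at pos 8: depth = 3
'[' at pos 12: depth = 4
'[' at pos 20: depth = 4
'[' at pos 24: depth = 5
'[' at pos 37: depth = 3
'[' at pos 43: depth = 4
'[' at pos 56: depth = 4
'[' at pos 60: depth = 5
Maximum depth reached: 5

5


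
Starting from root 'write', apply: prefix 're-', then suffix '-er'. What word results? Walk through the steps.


Step 1: Add prefix 're-' to 'write' = 'rewrite'
Step 2: Add suffix '-er' to 'rewrite' = 'rewriter'

rewriter


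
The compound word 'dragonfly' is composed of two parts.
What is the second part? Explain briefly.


Split 'dragonfly' into 'dragon' + 'fly'. The second part is 'fly'.

fly


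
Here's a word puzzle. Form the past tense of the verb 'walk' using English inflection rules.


Apply rule: Add -ed. 'walk' becomes 'walked'.

walked


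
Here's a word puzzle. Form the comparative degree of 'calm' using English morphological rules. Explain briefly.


Apply comparative formation (add -er): 'calm' -> 'calmer'.

calmer


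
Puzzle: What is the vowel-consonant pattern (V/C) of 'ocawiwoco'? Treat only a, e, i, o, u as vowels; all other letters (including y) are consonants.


Letter mapping: o = V, c = C, a = V, w = C, i = V, w = C, o = V, c = C, o = V.

VCVCVCVCV


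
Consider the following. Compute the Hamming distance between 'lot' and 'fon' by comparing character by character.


Alignment:
Position 1: 'l' vs 'f' = DIFFER
Position 2: 'o' vs 'o' = match
Position 3: 't' vs 'n' = DIFFER
Total differences: 2

2


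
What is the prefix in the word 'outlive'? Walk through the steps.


The word 'outlive' = 'out' (prefix) + 'live' (root). The prefix is 'out'.

out


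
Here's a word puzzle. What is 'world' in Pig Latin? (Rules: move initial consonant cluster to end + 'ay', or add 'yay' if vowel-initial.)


'world': move consonant cluster 'w' to end and add 'ay': 'orldway'.

orldway


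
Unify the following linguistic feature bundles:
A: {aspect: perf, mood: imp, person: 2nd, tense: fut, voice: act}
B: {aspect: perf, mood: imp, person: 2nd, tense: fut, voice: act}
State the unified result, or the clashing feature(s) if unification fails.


Compare features:
aspect: A=perf vs B=perf -> unified: perf
mood: A=imp vs B=imp -> unified: imp
person: A=2nd vs B=2nd -> unified: 2nd
tense: A=fut vs B=fut -> unified: fut
voice: A=act vs B=act -> unified: act
No clashes found.

Unified: {aspect: perf, mood: imp, person: 2nd, tense: fut, voice: act}


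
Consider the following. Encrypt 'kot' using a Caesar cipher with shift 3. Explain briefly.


Shift each letter by 3: k -> n, o -> r, t -> w. Result: 'nrw'.

nrw


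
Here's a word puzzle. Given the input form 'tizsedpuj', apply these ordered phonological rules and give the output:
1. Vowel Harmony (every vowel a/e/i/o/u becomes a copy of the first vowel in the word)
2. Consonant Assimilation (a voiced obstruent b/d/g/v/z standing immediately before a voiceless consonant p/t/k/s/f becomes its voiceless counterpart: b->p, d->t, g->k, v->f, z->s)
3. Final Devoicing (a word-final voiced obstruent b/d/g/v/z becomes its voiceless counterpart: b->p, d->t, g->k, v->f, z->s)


Starting form: 'tizsedpuj'
Rule 1: Vowel Harmony: all vowels become 'i' (matching first vowel). 'tizsedpuj' -> 'tizsidpij'
Rule 2: Consonant Assimilation: voiced obstruent before voiceless consonant becomes voiceless ('zs' -> 'ss', 'dp' -> 'tp'). 'tizsidpij' -> 'tissitpij'
Rule 3: Final Devoicing: final consonant 'j' is not one of the voiced obstruents b/d/g/v/z. No change.
Final form: 'tissitpij'

tissitpij


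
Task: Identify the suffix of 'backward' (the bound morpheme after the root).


The word 'backward' = 'back' (root) + '-ward' (suffix). The suffix is '-ward'.

ward


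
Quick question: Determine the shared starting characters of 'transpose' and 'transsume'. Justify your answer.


Compare from the start: 5 characters match: 'trans'. Mismatch at position 6: 'p' vs 's'.

trans


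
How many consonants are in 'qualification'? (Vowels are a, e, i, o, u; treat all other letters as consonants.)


Consonants in 'qualification': q, l, f, c, t, n = 6 consonants.

6


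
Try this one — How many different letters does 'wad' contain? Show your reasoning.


Unique letters in 'wad': {a, d, w} = 3 distinct letters.

3


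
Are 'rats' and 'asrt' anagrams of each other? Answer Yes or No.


Sorted letters of 'rats': 'arst'
Sorted letters of 'asrt': 'arst'
They match.

Yes
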